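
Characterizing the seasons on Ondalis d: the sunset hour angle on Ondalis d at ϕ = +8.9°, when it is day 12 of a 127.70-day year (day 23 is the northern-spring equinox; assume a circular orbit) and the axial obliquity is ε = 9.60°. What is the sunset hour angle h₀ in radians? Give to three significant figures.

Solar longitude: L_s = 360° × (12 − 23)/127.70 = -31.010°, i.e. -31.010° + 360° = 328.990°.
sin δ = sin 9.60° × sin 328.990° = -0.08592, so δ = -4.929°.
cos h₀ = −tan ϕ · tan δ = −tan(+8.9°) × tan(-4.929°) = 0.0135, so h₀ = 1.5573 rad = 89.23°.

h₀ = 1.56 rad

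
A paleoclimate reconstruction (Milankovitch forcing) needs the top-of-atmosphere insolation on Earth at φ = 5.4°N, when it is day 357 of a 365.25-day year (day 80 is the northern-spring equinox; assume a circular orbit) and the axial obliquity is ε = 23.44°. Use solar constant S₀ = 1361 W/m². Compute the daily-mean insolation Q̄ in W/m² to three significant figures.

Solar longitude: λ_s = 360° × (357 − 80)/365.25 = 273.018°.
sin δ = sin 23.44° × sin 273.018° = -0.39724, so δ = -23.406°.
cos H₀ = −tan(+5.4°) tan(-23.406°) = 0.0409, H₀ = 1.5299 rad.
Bracket: H₀ sin φ sin δ + cos φ cos δ sin H₀ = 1.5299×0.09411×-0.39724 + 0.99556×0.91772×0.99916 = -0.057194 + 0.912878 = 0.855684.
Q̄ = (S₀/π) × [bracket] = (1361/π) × 0.855684 = 370.7 W/m².

Q̄ ≈ 371 W/m²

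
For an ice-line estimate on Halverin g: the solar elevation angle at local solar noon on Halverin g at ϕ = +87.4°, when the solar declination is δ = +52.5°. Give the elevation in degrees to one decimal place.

At local noon the hour angle is zero, so the zenith angle equals |ϕ − δ| = |+87.4° − (+52.500°)| = 34.900°.
Elevation = 90° − 34.900° = 55.1°.

55.1°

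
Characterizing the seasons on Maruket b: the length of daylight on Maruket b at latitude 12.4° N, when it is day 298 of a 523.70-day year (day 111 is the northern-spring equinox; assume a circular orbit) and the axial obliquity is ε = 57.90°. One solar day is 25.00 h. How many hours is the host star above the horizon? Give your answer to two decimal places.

Solar longitude: λ_s = 360° × (298 − 111)/523.70 = 128.547°.
sin δ = sin 57.90° × sin 128.547° = 0.66253, so δ = +41.493°.
cos H₀ = −tan φ · tan δ = −tan(+12.4°) × tan(+41.493°) = -0.1945, so H₀ = 1.7665 rad = 101.21°.
Daylight = 2H₀/(2π) × 25.00 h = (1.7665/π) × 25.00 = 14.06 h.

14.06 h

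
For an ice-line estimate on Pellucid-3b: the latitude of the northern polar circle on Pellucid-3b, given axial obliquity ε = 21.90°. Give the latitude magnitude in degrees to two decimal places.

68.10°

The polar circle is the lowest latitude that experiences at least one full rotation of continuous daylight at the northern-summer solstice; it lies at |φ| = 90° − ε = 90° − 21.90° = 68.10°.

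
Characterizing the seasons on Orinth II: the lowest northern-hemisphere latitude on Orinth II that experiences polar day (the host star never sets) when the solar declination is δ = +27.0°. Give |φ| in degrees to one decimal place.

|φ| = 63.0°

Polar day requires cos H₀ = −tan φ tan δ ≤ −1, i.e. tan φ tan δ ≥ 1.
The boundary is |tan φ| · |tan δ| = 1, so |φ| = 90° − |δ| = 90° − 27.0° = 63.0° in the northern hemisphere.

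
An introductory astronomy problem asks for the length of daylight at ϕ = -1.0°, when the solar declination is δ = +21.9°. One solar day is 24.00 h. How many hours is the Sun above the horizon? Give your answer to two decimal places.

11.95 h

cos h₀ = −tan ϕ · tan δ = −tan(-1.0°) × tan(+21.900°) = 0.0070, so h₀ = 1.5638 rad = 89.60°.
Daylight = 2h₀/(2π) × 24.00 h = (1.5638/π) × 24.00 = 11.95 h.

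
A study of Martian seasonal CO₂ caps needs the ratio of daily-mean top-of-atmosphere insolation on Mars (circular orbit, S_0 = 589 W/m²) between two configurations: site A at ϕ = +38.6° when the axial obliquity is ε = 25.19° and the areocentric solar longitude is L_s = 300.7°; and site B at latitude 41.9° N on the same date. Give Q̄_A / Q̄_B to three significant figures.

— Configuration A (ϕ=+38.6°):
sin δ = sin 25.19° × sin 300.7° = -0.36597, so δ = -21.467°.
cos h₀ = −tan(+38.6°) tan(-21.467°) = 0.3139, h₀ = 1.2515 rad.
Bracket: h₀ sin ϕ sin δ + cos ϕ cos δ sin h₀ = 1.2515×0.62388×-0.36597 + 0.78152×0.93063×0.94945 = -0.285744 + 0.690541 = 0.404797.
Q̄ = (S_0/π) × [bracket] = (589/π) × 0.404797 = 75.893 W/m².
— Configuration B (ϕ=+41.9°):
cos h₀ = −tan(+41.9°) tan(-21.467°) = 0.3528, h₀ = 1.2102 rad.
Bracket: h₀ sin ϕ sin δ + cos ϕ cos δ sin h₀ = 1.2102×0.66783×-0.36597 + 0.74431×0.93063×0.93568 = -0.295780 + 0.648124 = 0.352344.
Q̄ = (S_0/π) × [bracket] = (589/π) × 0.352344 = 66.059 W/m².
Ratio Q̄_A / Q̄_B = 75.893 / 66.059 = 1.149.

Q̄_A / Q̄_B ≈ 1.15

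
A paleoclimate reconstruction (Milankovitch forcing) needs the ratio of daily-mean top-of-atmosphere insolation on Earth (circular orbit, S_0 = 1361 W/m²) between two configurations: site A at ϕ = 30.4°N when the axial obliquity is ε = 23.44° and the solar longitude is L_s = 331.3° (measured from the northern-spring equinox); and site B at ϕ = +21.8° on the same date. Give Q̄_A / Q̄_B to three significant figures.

Q̄_A / Q̄_B ≈ 0.872

— Configuration A (ϕ=+30.4°):
Solar declination: sin δ = sin ε · sin L_s = sin 23.44° × sin 331.3° = -0.19103, so δ = -11.013°.
cos h₀ = −tan(+30.4°) tan(-11.013°) = 0.1142, h₀ = 1.4564 rad.
Bracket: h₀ sin ϕ sin δ + cos ϕ cos δ sin h₀ = 1.4564×0.50603×-0.19103 + 0.86251×0.98158×0.99346 = -0.140786 + 0.841086 = 0.700300.
Q̄ = (S_0/π) × [bracket] = (1361/π) × 0.700300 = 303.38 W/m².
— Configuration B (ϕ=+21.8°):
cos h₀ = −tan(+21.8°) tan(-11.013°) = 0.0778, h₀ = 1.4929 rad.
Bracket: h₀ sin ϕ sin δ + cos ϕ cos δ sin h₀ = 1.4929×0.37137×-0.19103 + 0.92849×0.98158×0.99697 = -0.105911 + 0.908626 = 0.802715.
Q̄ = (S_0/π) × [bracket] = (1361/π) × 0.802715 = 347.75 W/m².
Ratio Q̄_A / Q̄_B = 303.38 / 347.75 = 0.8724.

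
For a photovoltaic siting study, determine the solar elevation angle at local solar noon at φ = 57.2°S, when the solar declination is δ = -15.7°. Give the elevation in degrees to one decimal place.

At local noon the hour angle is zero, so the zenith angle equals |φ − δ| = |-57.2° − (-15.700°)| = 41.500°.
Elevation = 90° − 41.500° = 48.5°.

48.5°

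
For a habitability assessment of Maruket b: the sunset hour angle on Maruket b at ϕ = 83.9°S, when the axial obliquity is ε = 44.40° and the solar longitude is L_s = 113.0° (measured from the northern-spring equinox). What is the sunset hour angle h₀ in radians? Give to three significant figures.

Solar declination: sin δ = sin ε · sin L_s = sin 44.40° × sin 113.0° = 0.64404, so δ = +40.094°.
cos h₀ = −tan ϕ · tan δ = 7.8778 ≥ 1, so the host star never rises (polar night) and h₀ = 0.

h₀ = 0.00 rad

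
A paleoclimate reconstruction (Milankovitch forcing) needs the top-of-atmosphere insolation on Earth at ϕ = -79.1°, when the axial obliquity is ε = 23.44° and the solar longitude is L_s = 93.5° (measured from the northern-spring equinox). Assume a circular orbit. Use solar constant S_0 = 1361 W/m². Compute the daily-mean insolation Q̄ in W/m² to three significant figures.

Q̄ ≈ 0.00 W/m²

Solar declination: sin δ = sin ε · sin L_s = sin 23.44° × sin 93.5° = 0.39705, so δ = +23.394°.
cos h₀ = −tan(-79.1°) tan(+23.394°) = 2.2465 ≥ 1 ⇒ polar night, h₀ = 0 and Q̄ = 0.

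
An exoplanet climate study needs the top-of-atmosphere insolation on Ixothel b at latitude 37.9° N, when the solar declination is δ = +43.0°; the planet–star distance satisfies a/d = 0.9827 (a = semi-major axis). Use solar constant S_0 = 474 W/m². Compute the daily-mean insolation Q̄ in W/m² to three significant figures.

cos h₀ = −tan(+37.9°) tan(+43.000°) = -0.7259, h₀ = 2.3832 rad.
Bracket: h₀ sin ϕ sin δ + cos ϕ cos δ sin h₀ = 2.3832×0.61429×0.68200 + 0.78908×0.73135×0.68775 = 0.998432 + 0.396896 = 1.395328.
Inverse-square distance factor (a/d)² = 0.9827² = 0.965699.
Q̄ = (S_0/π) × 0.965699 × [bracket] = (474/π) × 0.965699 × 1.395328 = 203.3 W/m².

Q̄ ≈ 203 W/m²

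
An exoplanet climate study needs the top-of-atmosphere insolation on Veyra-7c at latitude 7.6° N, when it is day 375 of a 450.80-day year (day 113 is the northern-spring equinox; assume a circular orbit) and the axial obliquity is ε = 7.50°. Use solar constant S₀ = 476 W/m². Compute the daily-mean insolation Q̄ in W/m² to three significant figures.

Q̄ ≈ 148 W/m²

Solar longitude: λ_s = 360° × (375 − 113)/450.80 = 209.228°.
sin δ = sin 7.50° × sin 209.228° = -0.06373, so δ = -3.654°.
cos H₀ = −tan(+7.6°) tan(-3.654°) = 0.0085, H₀ = 1.5623 rad.
Bracket: H₀ sin φ sin δ + cos φ cos δ sin H₀ = 1.5623×0.13226×-0.06373 + 0.99122×0.99797×0.99996 = -0.013169 + 0.989168 = 0.975999.
Q̄ = (S₀/π) × [bracket] = (476/π) × 0.975999 = 147.9 W/m².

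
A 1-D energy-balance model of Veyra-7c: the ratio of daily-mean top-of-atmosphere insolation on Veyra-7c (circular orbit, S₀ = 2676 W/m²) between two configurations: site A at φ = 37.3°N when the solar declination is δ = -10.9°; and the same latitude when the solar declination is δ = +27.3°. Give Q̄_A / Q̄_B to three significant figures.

Q̄_A / Q̄_B ≈ 0.508

— Configuration A (φ=+37.3°):
cos H₀ = −tan(+37.3°) tan(-10.900°) = 0.1467, H₀ = 1.4236 rad.
Bracket: H₀ sin φ sin δ + cos φ cos δ sin H₀ = 1.4236×0.60599×-0.18910 + 0.79547×0.98196×0.98918 = -0.163134 + 0.772668 = 0.609534.
Q̄ = (S₀/π) × [bracket] = (2676/π) × 0.609534 = 519.20 W/m².
— Configuration B (φ=+37.3°):
cos H₀ = −tan(+37.3°) tan(+27.300°) = -0.3932, H₀ = 1.9749 rad.
Bracket: H₀ sin φ sin δ + cos φ cos δ sin H₀ = 1.9749×0.60599×0.45865 + 0.79547×0.88862×0.91946 = 0.548898 + 0.649939 = 1.198837.
Q̄ = (S₀/π) × [bracket] = (2676/π) × 1.198837 = 1021.2 W/m².
Ratio Q̄_A / Q̄_B = 519.20 / 1021.2 = 0.5084.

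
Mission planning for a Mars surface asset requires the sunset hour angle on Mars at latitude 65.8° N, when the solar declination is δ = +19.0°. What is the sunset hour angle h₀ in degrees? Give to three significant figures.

cos h₀ = −tan ϕ · tan δ = −tan(+65.8°) × tan(+19.000°) = -0.7662, so h₀ = 2.4436 rad = 140.01°.

h₀ = 140°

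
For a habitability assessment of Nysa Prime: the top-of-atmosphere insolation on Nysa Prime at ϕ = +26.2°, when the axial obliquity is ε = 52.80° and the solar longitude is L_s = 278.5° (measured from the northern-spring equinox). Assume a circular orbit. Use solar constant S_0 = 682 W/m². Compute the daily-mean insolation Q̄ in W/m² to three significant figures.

Solar declination: sin δ = sin ε · sin L_s = sin 52.80° × sin 278.5° = -0.78778, so δ = -51.979°.
cos h₀ = −tan(+26.2°) tan(-51.979°) = 0.6293, h₀ = 0.8901 rad.
Bracket: h₀ sin ϕ sin δ + cos ϕ cos δ sin h₀ = 0.8901×0.44151×-0.78778 + 0.89726×0.61596×0.77714 = -0.309588 + 0.429507 = 0.119919.
Q̄ = (S_0/π) × [bracket] = (682/π) × 0.119919 = 26.03 W/m².

Q̄ ≈ 26.0 W/m²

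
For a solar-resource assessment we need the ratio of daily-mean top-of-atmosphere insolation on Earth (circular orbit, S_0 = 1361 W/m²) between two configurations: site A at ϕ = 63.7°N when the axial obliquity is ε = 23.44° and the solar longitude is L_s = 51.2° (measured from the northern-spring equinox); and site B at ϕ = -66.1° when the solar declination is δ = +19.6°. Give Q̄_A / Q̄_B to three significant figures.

— Configuration A (ϕ=+63.7°):
Solar declination: sin δ = sin ε · sin L_s = sin 23.44° × sin 51.2° = 0.31001, so δ = +18.060°.
cos h₀ = −tan(+63.7°) tan(+18.060°) = -0.6598, h₀ = 2.2913 rad.
Bracket: h₀ sin ϕ sin δ + cos ϕ cos δ sin h₀ = 2.2913×0.89649×0.31001 + 0.44307×0.95073×0.75147 = 0.636800 + 0.316549 = 0.953349.
Q̄ = (S_0/π) × [bracket] = (1361/π) × 0.953349 = 413.01 W/m².
— Configuration B (ϕ=-66.1°):
cos h₀ = −tan(-66.1°) tan(+19.600°) = 0.8035, h₀ = 0.6376 rad.
Bracket: h₀ sin ϕ sin δ + cos ϕ cos δ sin h₀ = 0.6376×-0.91425×0.33545 + 0.40514×0.94206×0.59524 = -0.195542 + 0.227183 = 0.031641.
Q̄ = (S_0/π) × [bracket] = (1361/π) × 0.031641 = 13.708 W/m².
Ratio Q̄_A / Q̄_B = 413.01 / 13.708 = 30.13.

Q̄_A / Q̄_B ≈ 30.1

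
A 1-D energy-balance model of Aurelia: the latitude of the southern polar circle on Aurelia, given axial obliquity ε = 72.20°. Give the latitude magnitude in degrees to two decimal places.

The polar circle is the lowest latitude that experiences at least one full rotation of continuous darkness at the northern-summer solstice; it lies at |φ| = 90° − ε = 90° − 72.20° = 17.80°.

17.80°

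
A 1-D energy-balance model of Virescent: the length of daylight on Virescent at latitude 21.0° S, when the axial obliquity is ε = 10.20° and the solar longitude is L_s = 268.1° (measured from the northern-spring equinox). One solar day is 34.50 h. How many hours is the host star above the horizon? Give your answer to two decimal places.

Solar declination: sin δ = sin ε · sin L_s = sin 10.20° × sin 268.1° = -0.17699, so δ = -10.194°.
cos h₀ = −tan ϕ · tan δ = −tan(-21.0°) × tan(-10.194°) = -0.0690, so h₀ = 1.6399 rad = 93.96°.
Daylight = 2h₀/(2π) × 34.50 h = (1.6399/π) × 34.50 = 18.01 h.

18.01 h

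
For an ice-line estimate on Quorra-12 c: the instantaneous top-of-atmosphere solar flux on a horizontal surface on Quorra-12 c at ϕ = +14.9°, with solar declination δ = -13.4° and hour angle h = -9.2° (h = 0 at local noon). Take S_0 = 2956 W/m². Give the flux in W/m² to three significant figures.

2.57e+03 W/m²

cos θ_z = sin ϕ sin δ + cos ϕ cos δ cos h = -0.059590 + 0.927975 = 0.868385.
Flux = S_0 · cos θ_z = 2956 × 0.868385 = 2567 W/m².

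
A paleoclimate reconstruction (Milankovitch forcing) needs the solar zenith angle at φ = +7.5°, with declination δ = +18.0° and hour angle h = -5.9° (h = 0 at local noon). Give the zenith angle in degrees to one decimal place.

θ_z = 12.0°

cos θ_z = sin φ sin δ + cos φ cos δ cos h = 0.040335 + 0.937925 = 0.978260.
θ_z = arccos(0.978260) = 12.0°.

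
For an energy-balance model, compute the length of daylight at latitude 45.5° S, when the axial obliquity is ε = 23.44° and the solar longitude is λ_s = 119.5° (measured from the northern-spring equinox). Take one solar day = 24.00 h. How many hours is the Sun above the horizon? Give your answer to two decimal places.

9.06 h

Solar declination: sin δ = sin ε · sin λ_s = sin 23.44° × sin 119.5° = 0.34622, so δ = +20.256°.
cos H₀ = −tan φ · tan δ = −tan(-45.5°) × tan(+20.256°) = 0.3755, so H₀ = 1.1858 rad = 67.94°.
Daylight = 2H₀/(2π) × 24.00 h = (1.1858/π) × 24.00 = 9.06 h.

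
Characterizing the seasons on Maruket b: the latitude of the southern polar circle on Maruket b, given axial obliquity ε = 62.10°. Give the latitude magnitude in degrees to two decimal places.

27.90°

The polar circle is the lowest latitude that experiences at least one full rotation of continuous darkness at the northern-summer solstice; it lies at |φ| = 90° − ε = 90° − 62.10° = 27.90°.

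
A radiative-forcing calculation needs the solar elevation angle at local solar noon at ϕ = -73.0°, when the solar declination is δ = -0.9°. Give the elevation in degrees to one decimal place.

At local noon the hour angle is zero, so the zenith angle equals |ϕ − δ| = |-73.0° − (-0.900°)| = 72.100°.
Elevation = 90° − 72.100° = 17.9°.

17.9°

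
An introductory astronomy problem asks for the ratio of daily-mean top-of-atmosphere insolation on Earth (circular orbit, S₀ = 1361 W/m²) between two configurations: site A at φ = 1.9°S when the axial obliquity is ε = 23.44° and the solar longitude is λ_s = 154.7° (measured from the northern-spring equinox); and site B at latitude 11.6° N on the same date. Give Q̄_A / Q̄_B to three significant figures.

Q̄_A / Q̄_B ≈ 0.957

— Configuration A (φ=-1.9°):
Solar declination: sin δ = sin ε · sin λ_s = sin 23.44° × sin 154.7° = 0.17000, so δ = +9.788°.
cos H₀ = −tan(-1.9°) tan(+9.788°) = 0.0057, H₀ = 1.5651 rad.
Bracket: H₀ sin φ sin δ + cos φ cos δ sin H₀ = 1.5651×-0.03316×0.17000 + 0.99945×0.98544×0.99998 = -0.008823 + 0.984878 = 0.976055.
Q̄ = (S₀/π) × [bracket] = (1361/π) × 0.976055 = 422.85 W/m².
— Configuration B (φ=+11.6°):
cos H₀ = −tan(+11.6°) tan(+9.788°) = -0.0354, H₀ = 1.6062 rad.
Bracket: H₀ sin φ sin δ + cos φ cos δ sin H₀ = 1.6062×0.20108×0.17000 + 0.97958×0.98544×0.99937 = 0.054906 + 0.964709 = 1.019615.
Q̄ = (S₀/π) × [bracket] = (1361/π) × 1.019615 = 441.72 W/m².
Ratio Q̄_A / Q̄_B = 422.85 / 441.72 = 0.9573.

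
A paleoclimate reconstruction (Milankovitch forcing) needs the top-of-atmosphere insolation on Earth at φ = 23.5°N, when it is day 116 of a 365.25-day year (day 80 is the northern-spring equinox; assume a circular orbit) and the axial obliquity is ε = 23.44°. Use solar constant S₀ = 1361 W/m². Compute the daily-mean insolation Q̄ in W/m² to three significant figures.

Solar longitude: λ_s = 360° × (116 − 80)/365.25 = 35.483°.
sin δ = sin 23.44° × sin 35.483° = 0.23090, so δ = +13.350°.
cos H₀ = −tan(+23.5°) tan(+13.350°) = -0.1032, H₀ = 1.6742 rad.
Bracket: H₀ sin φ sin δ + cos φ cos δ sin H₀ = 1.6742×0.39875×0.23090 + 0.91706×0.97298×0.99466 = 0.154146 + 0.887516 = 1.041662.
Q̄ = (S₀/π) × [bracket] = (1361/π) × 1.041662 = 451.3 W/m².

Q̄ ≈ 451 W/m²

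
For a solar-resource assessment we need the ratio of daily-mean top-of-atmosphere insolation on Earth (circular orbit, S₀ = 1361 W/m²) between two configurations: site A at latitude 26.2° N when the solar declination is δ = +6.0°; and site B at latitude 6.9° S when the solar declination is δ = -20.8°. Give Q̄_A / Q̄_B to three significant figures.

Q̄_A / Q̄_B ≈ 0.970

— Configuration A (φ=+26.2°):
cos H₀ = −tan(+26.2°) tan(+6.000°) = -0.0517, H₀ = 1.6225 rad.
Bracket: H₀ sin φ sin δ + cos φ cos δ sin H₀ = 1.6225×0.44151×0.10453 + 0.89726×0.99452×0.99866 = 0.074880 + 0.891147 = 0.966027.
Q̄ = (S₀/π) × [bracket] = (1361/π) × 0.966027 = 418.50 W/m².
— Configuration B (φ=-6.9°):
cos H₀ = −tan(-6.9°) tan(-20.800°) = -0.0460, H₀ = 1.6168 rad.
Bracket: H₀ sin φ sin δ + cos φ cos δ sin H₀ = 1.6168×-0.12014×-0.35511 + 0.99276×0.93483×0.99894 = 0.068977 + 0.927078 = 0.996055.
Q̄ = (S₀/π) × [bracket] = (1361/π) × 0.996055 = 431.51 W/m².
Ratio Q̄_A / Q̄_B = 418.50 / 431.51 = 0.9699.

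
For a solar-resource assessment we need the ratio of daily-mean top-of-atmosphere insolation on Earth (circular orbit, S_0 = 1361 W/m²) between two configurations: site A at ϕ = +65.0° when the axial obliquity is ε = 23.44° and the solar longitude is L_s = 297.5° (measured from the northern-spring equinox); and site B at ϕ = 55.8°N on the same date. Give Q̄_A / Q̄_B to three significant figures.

— Configuration A (ϕ=+65.0°):
Solar declination: sin δ = sin ε · sin L_s = sin 23.44° × sin 297.5° = -0.35284, so δ = -20.661°.
cos h₀ = −tan(+65.0°) tan(-20.661°) = 0.8087, h₀ = 0.6289 rad.
Bracket: h₀ sin ϕ sin δ + cos ϕ cos δ sin h₀ = 0.6289×0.90631×-0.35284 + 0.42262×0.93568×0.58824 = -0.201111 + 0.232612 = 0.031501.
Q̄ = (S_0/π) × [bracket] = (1361/π) × 0.031501 = 13.647 W/m².
— Configuration B (ϕ=+55.8°):
cos h₀ = −tan(+55.8°) tan(-20.661°) = 0.5549, h₀ = 0.9826 rad.
Bracket: h₀ sin ϕ sin δ + cos ϕ cos δ sin h₀ = 0.9826×0.82708×-0.35284 + 0.56208×0.93568×0.83193 = -0.286749 + 0.437534 = 0.150785.
Q̄ = (S_0/π) × [bracket] = (1361/π) × 0.150785 = 65.323 W/m².
Ratio Q̄_A / Q̄_B = 13.647 / 65.323 = 0.2089.

Q̄_A / Q̄_B ≈ 0.209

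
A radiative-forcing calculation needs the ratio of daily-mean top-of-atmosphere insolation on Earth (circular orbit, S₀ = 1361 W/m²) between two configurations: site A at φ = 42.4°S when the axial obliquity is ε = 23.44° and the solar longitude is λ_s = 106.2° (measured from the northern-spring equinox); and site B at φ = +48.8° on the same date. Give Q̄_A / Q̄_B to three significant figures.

Q̄_A / Q̄_B ≈ 0.290

— Configuration A (φ=-42.4°):
Solar declination: sin δ = sin ε · sin λ_s = sin 23.44° × sin 106.2° = 0.38199, so δ = +22.457°.
cos H₀ = −tan(-42.4°) tan(+22.457°) = 0.3774, H₀ = 1.1838 rad.
Bracket: H₀ sin φ sin δ + cos φ cos δ sin H₀ = 1.1838×-0.67430×0.38199 + 0.73846×0.92416×0.92604 = -0.304918 + 0.631981 = 0.327063.
Q̄ = (S₀/π) × [bracket] = (1361/π) × 0.327063 = 141.69 W/m².
— Configuration B (φ=+48.8°):
cos H₀ = −tan(+48.8°) tan(+22.457°) = -0.4722, H₀ = 2.0625 rad.
Bracket: H₀ sin φ sin δ + cos φ cos δ sin H₀ = 2.0625×0.75241×0.38199 + 0.65869×0.92416×0.88152 = 0.592790 + 0.536612 = 1.129402.
Q̄ = (S₀/π) × [bracket] = (1361/π) × 1.129402 = 489.28 W/m².
Ratio Q̄_A / Q̄_B = 141.69 / 489.28 = 0.2896.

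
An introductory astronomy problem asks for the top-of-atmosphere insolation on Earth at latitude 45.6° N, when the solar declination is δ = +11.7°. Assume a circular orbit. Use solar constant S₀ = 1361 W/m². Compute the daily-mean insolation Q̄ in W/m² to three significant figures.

Q̄ ≈ 402 W/m²

cos H₀ = −tan(+45.6°) tan(+11.700°) = -0.2115, H₀ = 1.7839 rad.
Bracket: H₀ sin φ sin δ + cos φ cos δ sin H₀ = 1.7839×0.71447×0.20279 + 0.69966×0.97922×0.97738 = 0.258465 + 0.669624 = 0.928089.
Q̄ = (S₀/π) × [bracket] = (1361/π) × 0.928089 = 402.1 W/m².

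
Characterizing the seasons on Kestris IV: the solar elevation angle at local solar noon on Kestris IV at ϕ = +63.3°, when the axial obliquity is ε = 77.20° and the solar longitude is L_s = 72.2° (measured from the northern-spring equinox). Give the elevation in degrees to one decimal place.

85.1°

Solar declination: sin δ = sin ε · sin L_s = sin 77.20° × sin 72.2° = 0.92847, so δ = +68.197°.
At local noon the hour angle is zero, so the zenith angle equals |ϕ − δ| = |+63.3° − (+68.197°)| = 4.897°.
Elevation = 90° − 4.897° = 85.1°.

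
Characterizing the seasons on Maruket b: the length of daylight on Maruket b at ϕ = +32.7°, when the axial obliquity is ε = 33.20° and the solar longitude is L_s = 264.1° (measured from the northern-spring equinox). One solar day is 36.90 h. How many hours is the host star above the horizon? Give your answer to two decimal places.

13.40 h

Solar declination: sin δ = sin ε · sin L_s = sin 33.20° × sin 264.1° = -0.54466, so δ = -33.002°.
cos h₀ = −tan ϕ · tan δ = −tan(+32.7°) × tan(-33.002°) = 0.4169, so h₀ = 1.1407 rad = 65.36°.
Daylight = 2h₀/(2π) × 36.90 h = (1.1407/π) × 36.90 = 13.40 h.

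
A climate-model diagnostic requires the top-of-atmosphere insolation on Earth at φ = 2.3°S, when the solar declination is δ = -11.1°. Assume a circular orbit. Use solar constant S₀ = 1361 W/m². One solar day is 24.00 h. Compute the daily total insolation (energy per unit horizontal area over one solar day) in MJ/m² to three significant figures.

cos H₀ = −tan(-2.3°) tan(-11.100°) = -0.0079, H₀ = 1.5787 rad.
Bracket: H₀ sin φ sin δ + cos φ cos δ sin H₀ = 1.5787×-0.04013×-0.19252 + 0.99919×0.98129×0.99997 = 0.012197 + 0.980466 = 0.992663.
Q̄ = (S₀/π) × [bracket] = (1361/π) × 0.992663 = 430.04 W/m².
Daily total = Q̄ × 24.00 h × 3600 s/h = 430.04 × 24.00 × 3600 / 10⁶ = 37.16 MJ/m².

37.2 MJ/m²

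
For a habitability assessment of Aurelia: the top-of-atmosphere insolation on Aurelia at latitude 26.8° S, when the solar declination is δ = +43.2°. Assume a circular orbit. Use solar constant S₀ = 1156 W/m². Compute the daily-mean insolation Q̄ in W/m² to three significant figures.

cos H₀ = −tan(-26.8°) tan(+43.200°) = 0.4744, H₀ = 1.0766 rad.
Bracket: H₀ sin φ sin δ + cos φ cos δ sin H₀ = 1.0766×-0.45088×0.68455 + 0.89259×0.72897×0.88033 = -0.332292 + 0.572805 = 0.240513.
Q̄ = (S₀/π) × [bracket] = (1156/π) × 0.240513 = 88.50 W/m².

Q̄ ≈ 88.5 W/m²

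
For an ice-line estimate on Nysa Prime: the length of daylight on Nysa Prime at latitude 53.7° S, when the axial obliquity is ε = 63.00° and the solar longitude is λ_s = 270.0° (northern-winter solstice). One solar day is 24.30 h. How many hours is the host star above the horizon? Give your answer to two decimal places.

Solar declination: sin δ = sin ε · sin λ_s = sin 63.00° × sin 270.0° = -0.89101, so δ = -63.000°.
Sunrise equation: cos H₀ = −tan φ · tan δ = -2.6718 ≤ −1, so the host star never sets (polar day) and H₀ = π.
Daylight = 2H₀/(2π) × 24.30 h = (3.1416/π) × 24.30 = 24.30 h.

24.30 h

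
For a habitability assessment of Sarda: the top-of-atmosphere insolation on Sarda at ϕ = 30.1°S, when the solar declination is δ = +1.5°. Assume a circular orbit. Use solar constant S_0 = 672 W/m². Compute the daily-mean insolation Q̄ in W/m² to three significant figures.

cos h₀ = −tan(-30.1°) tan(+1.500°) = 0.0152, h₀ = 1.5556 rad.
Bracket: h₀ sin ϕ sin δ + cos ϕ cos δ sin h₀ = 1.5556×-0.50151×0.02618 + 0.86515×0.99966×0.99988 = -0.020424 + 0.864752 = 0.844328.
Q̄ = (S_0/π) × [bracket] = (672/π) × 0.844328 = 180.6 W/m².

Q̄ ≈ 181 W/m²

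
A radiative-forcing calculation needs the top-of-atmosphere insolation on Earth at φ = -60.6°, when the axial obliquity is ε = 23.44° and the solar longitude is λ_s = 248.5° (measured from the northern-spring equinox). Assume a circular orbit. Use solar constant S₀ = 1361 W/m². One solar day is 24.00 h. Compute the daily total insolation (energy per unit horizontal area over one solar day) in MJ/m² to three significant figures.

40.5 MJ/m²

Solar declination: sin δ = sin ε · sin λ_s = sin 23.44° × sin 248.5° = -0.37011, so δ = -21.722°.
cos H₀ = −tan(-60.6°) tan(-21.722°) = -0.7070, H₀ = 2.3561 rad.
Bracket: H₀ sin φ sin δ + cos φ cos δ sin H₀ = 2.3561×-0.87121×-0.37011 + 0.49090×0.92899×0.70717 = 0.759709 + 0.322499 = 1.082208.
Q̄ = (S₀/π) × [bracket] = (1361/π) × 1.082208 = 468.83 W/m².
Daily total = Q̄ × 24.00 h × 3600 s/h = 468.83 × 24.00 × 3600 / 10⁶ = 40.51 MJ/m².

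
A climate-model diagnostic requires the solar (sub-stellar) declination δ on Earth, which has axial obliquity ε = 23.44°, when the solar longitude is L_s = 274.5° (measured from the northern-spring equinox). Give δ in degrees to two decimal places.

sin δ = sin ε · sin L_s = sin 23.44° × sin 274.5° = -0.396562.
δ = arcsin(-0.396562) = -23.36°.

δ = -23.36°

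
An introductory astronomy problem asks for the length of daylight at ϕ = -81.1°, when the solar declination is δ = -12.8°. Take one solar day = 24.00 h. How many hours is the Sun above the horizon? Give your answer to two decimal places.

24.00 h

Sunrise equation: cos h₀ = −tan ϕ · tan δ = -1.4508 ≤ −1, so the Sun never sets (polar day) and h₀ = π.
Daylight = 2h₀/(2π) × 24.00 h = (3.1416/π) × 24.00 = 24.00 h.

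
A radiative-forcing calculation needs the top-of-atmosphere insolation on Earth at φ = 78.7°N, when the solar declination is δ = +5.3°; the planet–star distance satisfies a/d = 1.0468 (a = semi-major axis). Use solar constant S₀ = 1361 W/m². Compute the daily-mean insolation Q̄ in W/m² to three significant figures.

Q̄ ≈ 170 W/m²

cos H₀ = −tan(+78.7°) tan(+5.300°) = -0.4643, H₀ = 2.0536 rad.
Bracket: H₀ sin φ sin δ + cos φ cos δ sin H₀ = 2.0536×0.98061×0.09237 + 0.19595×0.99572×0.88570 = 0.186013 + 0.172810 = 0.358823.
Inverse-square distance factor (a/d)² = 1.0468² = 1.095790.
Q̄ = (S₀/π) × 1.095790 × [bracket] = (1361/π) × 1.095790 × 0.358823 = 170.3 W/m².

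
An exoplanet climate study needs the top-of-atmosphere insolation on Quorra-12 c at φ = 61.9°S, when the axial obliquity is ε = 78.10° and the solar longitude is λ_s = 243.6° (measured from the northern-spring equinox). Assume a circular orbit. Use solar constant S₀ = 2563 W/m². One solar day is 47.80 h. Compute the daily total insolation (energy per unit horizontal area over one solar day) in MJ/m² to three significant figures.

341 MJ/m²

Solar declination: sin δ = sin ε · sin λ_s = sin 78.10° × sin 243.6° = -0.87646, so δ = -61.218°.
cos H₀ = −tan(-61.9°) tan(-61.218°) = -3.4093 ≤ −1 ⇒ polar day, H₀ = π.
Bracket: H₀ sin φ sin δ + cos φ cos δ sin H₀ = 3.1416×-0.88213×-0.87646 + 0.47101×0.48147×0.00000 = 2.428933 + 0.000000 = 2.428933.
Q̄ = (S₀/π) × [bracket] = (2563/π) × 2.428933 = 1981.6 W/m².
Daily total = Q̄ × 47.80 h × 3600 s/h = 1981.6 × 47.80 × 3600 / 10⁶ = 341.0 MJ/m².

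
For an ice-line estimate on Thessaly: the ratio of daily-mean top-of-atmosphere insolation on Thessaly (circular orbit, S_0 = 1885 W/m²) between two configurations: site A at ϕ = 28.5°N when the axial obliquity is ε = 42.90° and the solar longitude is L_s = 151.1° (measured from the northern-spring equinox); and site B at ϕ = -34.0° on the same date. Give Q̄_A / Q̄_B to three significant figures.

Q̄_A / Q̄_B ≈ 2.12

— Configuration A (ϕ=+28.5°):
Solar declination: sin δ = sin ε · sin L_s = sin 42.90° × sin 151.1° = 0.32898, so δ = +19.207°.
cos h₀ = −tan(+28.5°) tan(+19.207°) = -0.1892, h₀ = 1.7611 rad.
Bracket: h₀ sin ϕ sin δ + cos ϕ cos δ sin h₀ = 1.7611×0.47716×0.32898 + 0.87882×0.94434×0.98195 = 0.276451 + 0.814925 = 1.091376.
Q̄ = (S_0/π) × [bracket] = (1885/π) × 1.091376 = 654.84 W/m².
— Configuration B (ϕ=-34.0°):
cos h₀ = −tan(-34.0°) tan(+19.207°) = 0.2350, h₀ = 1.3336 rad.
Bracket: h₀ sin ϕ sin δ + cos ϕ cos δ sin h₀ = 1.3336×-0.55919×0.32898 + 0.82904×0.94434×0.97200 = -0.245332 + 0.760975 = 0.515643.
Q̄ = (S_0/π) × [bracket] = (1885/π) × 0.515643 = 309.39 W/m².
Ratio Q̄_A / Q̄_B = 654.84 / 309.39 = 2.117.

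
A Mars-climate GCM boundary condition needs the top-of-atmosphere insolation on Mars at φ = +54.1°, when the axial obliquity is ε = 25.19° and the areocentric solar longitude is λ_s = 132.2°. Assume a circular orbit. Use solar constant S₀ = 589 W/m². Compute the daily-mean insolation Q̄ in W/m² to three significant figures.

sin δ = sin 25.19° × sin 132.2° = 0.31530, so δ = +18.379°.
cos H₀ = −tan(+54.1°) tan(+18.379°) = -0.4590, H₀ = 2.0476 rad.
Bracket: H₀ sin φ sin δ + cos φ cos δ sin H₀ = 2.0476×0.81004×0.31530 + 0.58637×0.94899×0.88844 = 0.522969 + 0.494381 = 1.017350.
Q̄ = (S₀/π) × [bracket] = (589/π) × 1.017350 = 190.7 W/m².

Q̄ ≈ 191 W/m²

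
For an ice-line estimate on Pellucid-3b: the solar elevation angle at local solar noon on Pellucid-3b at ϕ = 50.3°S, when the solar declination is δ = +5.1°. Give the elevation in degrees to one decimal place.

At local noon the hour angle is zero, so the zenith angle equals |ϕ − δ| = |-50.3° − (+5.100°)| = 55.400°.
Elevation = 90° − 55.400° = 34.6°.

34.6°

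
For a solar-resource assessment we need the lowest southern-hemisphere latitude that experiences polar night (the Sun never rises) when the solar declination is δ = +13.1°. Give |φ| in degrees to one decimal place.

Polar night requires cos H₀ = −tan φ tan δ ≥ 1, i.e. tan φ tan δ ≤ −1.
The boundary is |tan φ| · |tan δ| = 1, so |φ| = 90° − |δ| = 90° − 13.1° = 76.9° in the southern hemisphere.

|φ| = 76.9°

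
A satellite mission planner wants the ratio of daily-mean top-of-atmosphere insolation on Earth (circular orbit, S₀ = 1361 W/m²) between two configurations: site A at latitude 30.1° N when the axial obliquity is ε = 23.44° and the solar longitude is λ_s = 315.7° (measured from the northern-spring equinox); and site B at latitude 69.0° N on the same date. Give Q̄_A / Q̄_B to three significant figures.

— Configuration A (φ=+30.1°):
Solar declination: sin δ = sin ε · sin λ_s = sin 23.44° × sin 315.7° = -0.27782, so δ = -16.130°.
cos H₀ = −tan(+30.1°) tan(-16.130°) = 0.1676, H₀ = 1.4024 rad.
Bracket: H₀ sin φ sin δ + cos φ cos δ sin H₀ = 1.4024×0.50151×-0.27782 + 0.86515×0.96063×0.98585 = -0.195396 + 0.819329 = 0.623933.
Q̄ = (S₀/π) × [bracket] = (1361/π) × 0.623933 = 270.30 W/m².
— Configuration B (φ=+69.0°):
cos H₀ = −tan(+69.0°) tan(-16.130°) = 0.7534, H₀ = 0.7176 rad.
Bracket: H₀ sin φ sin δ + cos φ cos δ sin H₀ = 0.7176×0.93358×-0.27782 + 0.35837×0.96063×0.65755 = -0.186122 + 0.226369 = 0.040247.
Q̄ = (S₀/π) × [bracket] = (1361/π) × 0.040247 = 17.436 W/m².
Ratio Q̄_A / Q̄_B = 270.30 / 17.436 = 15.50.

Q̄_A / Q̄_B ≈ 15.5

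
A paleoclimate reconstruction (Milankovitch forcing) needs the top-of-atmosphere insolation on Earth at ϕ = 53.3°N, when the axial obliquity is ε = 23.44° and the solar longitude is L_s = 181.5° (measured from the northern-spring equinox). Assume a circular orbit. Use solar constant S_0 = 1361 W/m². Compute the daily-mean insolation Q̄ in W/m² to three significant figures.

Solar declination: sin δ = sin ε · sin L_s = sin 23.44° × sin 181.5° = -0.01041, so δ = -0.597°.
cos h₀ = −tan(+53.3°) tan(-0.597°) = 0.0140, h₀ = 1.5568 rad.
Bracket: h₀ sin ϕ sin δ + cos ϕ cos δ sin h₀ = 1.5568×0.80178×-0.01041 + 0.59763×0.99995×0.99990 = -0.012994 + 0.597540 = 0.584546.
Q̄ = (S_0/π) × [bracket] = (1361/π) × 0.584546 = 253.2 W/m².

Q̄ ≈ 253 W/m²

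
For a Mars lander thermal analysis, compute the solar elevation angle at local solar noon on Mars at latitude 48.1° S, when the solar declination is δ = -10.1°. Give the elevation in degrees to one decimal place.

At local noon the hour angle is zero, so the zenith angle equals |ϕ − δ| = |-48.1° − (-10.100°)| = 38.000°.
Elevation = 90° − 38.000° = 52.0°.

52.0°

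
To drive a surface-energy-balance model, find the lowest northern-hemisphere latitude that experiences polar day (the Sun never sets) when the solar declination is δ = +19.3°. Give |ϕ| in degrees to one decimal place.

Polar day requires cos h₀ = −tan ϕ tan δ ≤ −1, i.e. tan ϕ tan δ ≥ 1.
The boundary is |tan ϕ| · |tan δ| = 1, so |ϕ| = 90° − |δ| = 90° − 19.3° = 70.7° in the northern hemisphere.

|ϕ| = 70.7°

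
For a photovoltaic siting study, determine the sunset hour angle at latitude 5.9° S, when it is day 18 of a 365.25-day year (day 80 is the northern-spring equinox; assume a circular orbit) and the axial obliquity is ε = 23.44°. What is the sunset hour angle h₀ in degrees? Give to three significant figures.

Solar longitude: L_s = 360° × (18 − 80)/365.25 = -61.109°, i.e. -61.109° + 360° = 298.891°.
sin δ = sin 23.44° × sin 298.891° = -0.34828, so δ = -20.382°.
cos h₀ = −tan ϕ · tan δ = −tan(-5.9°) × tan(-20.382°) = -0.0384, so h₀ = 1.6092 rad = 92.20°.

h₀ = 92.2°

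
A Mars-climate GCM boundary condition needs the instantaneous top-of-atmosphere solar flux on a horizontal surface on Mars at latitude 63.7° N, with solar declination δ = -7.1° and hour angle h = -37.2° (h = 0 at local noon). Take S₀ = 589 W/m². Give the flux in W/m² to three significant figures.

141 W/m²

cos θ_z = sin φ sin δ + cos φ cos δ cos h = -0.110807 + 0.350213 = 0.239406.
Flux = S₀ · cos θ_z = 589 × 0.239406 = 141.0 W/m².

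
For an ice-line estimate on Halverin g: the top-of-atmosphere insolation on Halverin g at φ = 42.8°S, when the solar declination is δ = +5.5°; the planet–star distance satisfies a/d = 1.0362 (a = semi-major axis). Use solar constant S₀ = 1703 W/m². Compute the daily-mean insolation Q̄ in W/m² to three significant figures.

cos H₀ = −tan(-42.8°) tan(+5.500°) = 0.0892, H₀ = 1.4815 rad.
Bracket: H₀ sin φ sin δ + cos φ cos δ sin H₀ = 1.4815×-0.67944×0.09585 + 0.73373×0.99540×0.99602 = -0.096482 + 0.727448 = 0.630966.
Inverse-square distance factor (a/d)² = 1.0362² = 1.073710.
Q̄ = (S₀/π) × 1.073710 × [bracket] = (1703/π) × 1.073710 × 0.630966 = 367.2 W/m².

Q̄ ≈ 367 W/m²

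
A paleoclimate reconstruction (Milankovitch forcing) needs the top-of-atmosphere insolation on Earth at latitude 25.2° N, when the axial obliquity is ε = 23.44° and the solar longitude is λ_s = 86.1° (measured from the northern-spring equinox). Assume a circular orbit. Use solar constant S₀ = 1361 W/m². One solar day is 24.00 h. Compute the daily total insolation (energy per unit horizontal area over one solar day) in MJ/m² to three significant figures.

41.7 MJ/m²

Solar declination: sin δ = sin ε · sin λ_s = sin 23.44° × sin 86.1° = 0.39687, so δ = +23.382°.
cos H₀ = −tan(+25.2°) tan(+23.382°) = -0.2035, H₀ = 1.7757 rad.
Bracket: H₀ sin φ sin δ + cos φ cos δ sin H₀ = 1.7757×0.42578×0.39687 + 0.90483×0.91788×0.97908 = 0.300057 + 0.813151 = 1.113208.
Q̄ = (S₀/π) × [bracket] = (1361/π) × 1.113208 = 482.26 W/m².
Daily total = Q̄ × 24.00 h × 3600 s/h = 482.26 × 24.00 × 3600 / 10⁶ = 41.67 MJ/m².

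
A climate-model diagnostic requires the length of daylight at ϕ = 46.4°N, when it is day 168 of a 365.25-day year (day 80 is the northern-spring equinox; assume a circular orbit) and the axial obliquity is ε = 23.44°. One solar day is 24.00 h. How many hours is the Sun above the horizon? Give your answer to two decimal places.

Solar longitude: L_s = 360° × (168 − 80)/365.25 = 86.735°.
sin δ = sin 23.44° × sin 86.735° = 0.39714, so δ = +23.400°.
cos h₀ = −tan ϕ · tan δ = −tan(+46.4°) × tan(+23.400°) = -0.4544, so h₀ = 2.0425 rad = 117.03°.
Daylight = 2h₀/(2π) × 24.00 h = (2.0425/π) × 24.00 = 15.60 h.

15.60 h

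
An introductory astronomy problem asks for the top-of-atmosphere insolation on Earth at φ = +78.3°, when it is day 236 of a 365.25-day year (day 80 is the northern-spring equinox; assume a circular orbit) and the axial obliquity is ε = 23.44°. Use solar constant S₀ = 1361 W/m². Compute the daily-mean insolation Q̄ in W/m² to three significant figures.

Solar longitude: λ_s = 360° × (236 − 80)/365.25 = 153.758°.
sin δ = sin 23.44° × sin 153.758° = 0.17589, so δ = +10.130°.
cos H₀ = −tan(+78.3°) tan(+10.130°) = -0.8628, H₀ = 2.6116 rad.
Bracket: H₀ sin φ sin δ + cos φ cos δ sin H₀ = 2.6116×0.97922×0.17589 + 0.20279×0.98441×0.50556 = 0.449809 + 0.100924 = 0.550733.
Q̄ = (S₀/π) × [bracket] = (1361/π) × 0.550733 = 238.6 W/m².

Q̄ ≈ 239 W/m²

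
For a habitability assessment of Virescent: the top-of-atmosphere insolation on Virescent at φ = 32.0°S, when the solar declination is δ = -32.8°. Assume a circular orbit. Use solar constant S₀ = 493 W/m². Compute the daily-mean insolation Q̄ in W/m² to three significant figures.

Q̄ ≈ 192 W/m²

cos H₀ = −tan(-32.0°) tan(-32.800°) = -0.4027, H₀ = 1.9853 rad.
Bracket: H₀ sin φ sin δ + cos φ cos δ sin H₀ = 1.9853×-0.52992×-0.54171 + 0.84805×0.84057×0.91533 = 0.569906 + 0.652489 = 1.222395.
Q̄ = (S₀/π) × [bracket] = (493/π) × 1.222395 = 191.8 W/m².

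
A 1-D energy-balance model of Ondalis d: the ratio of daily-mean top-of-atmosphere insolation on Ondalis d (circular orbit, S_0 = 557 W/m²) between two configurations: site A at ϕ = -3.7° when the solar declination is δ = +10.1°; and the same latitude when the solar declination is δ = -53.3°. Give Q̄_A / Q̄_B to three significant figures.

Q̄_A / Q̄_B ≈ 1.42

— Configuration A (ϕ=-3.7°):
cos h₀ = −tan(-3.7°) tan(+10.100°) = 0.0115, h₀ = 1.5593 rad.
Bracket: h₀ sin ϕ sin δ + cos ϕ cos δ sin h₀ = 1.5593×-0.06453×0.17537 + 0.99792×0.98450×0.99993 = -0.017646 + 0.982383 = 0.964737.
Q̄ = (S_0/π) × [bracket] = (557/π) × 0.964737 = 171.05 W/m².
— Configuration B (ϕ=-3.7°):
cos h₀ = −tan(-3.7°) tan(-53.300°) = -0.0868, h₀ = 1.6577 rad.
Bracket: h₀ sin ϕ sin δ + cos ϕ cos δ sin h₀ = 1.6577×-0.06453×-0.80178 + 0.99792×0.59763×0.99623 = 0.085768 + 0.594139 = 0.679907.
Q̄ = (S_0/π) × [bracket] = (557/π) × 0.679907 = 120.55 W/m².
Ratio Q̄_A / Q̄_B = 171.05 / 120.55 = 1.419.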